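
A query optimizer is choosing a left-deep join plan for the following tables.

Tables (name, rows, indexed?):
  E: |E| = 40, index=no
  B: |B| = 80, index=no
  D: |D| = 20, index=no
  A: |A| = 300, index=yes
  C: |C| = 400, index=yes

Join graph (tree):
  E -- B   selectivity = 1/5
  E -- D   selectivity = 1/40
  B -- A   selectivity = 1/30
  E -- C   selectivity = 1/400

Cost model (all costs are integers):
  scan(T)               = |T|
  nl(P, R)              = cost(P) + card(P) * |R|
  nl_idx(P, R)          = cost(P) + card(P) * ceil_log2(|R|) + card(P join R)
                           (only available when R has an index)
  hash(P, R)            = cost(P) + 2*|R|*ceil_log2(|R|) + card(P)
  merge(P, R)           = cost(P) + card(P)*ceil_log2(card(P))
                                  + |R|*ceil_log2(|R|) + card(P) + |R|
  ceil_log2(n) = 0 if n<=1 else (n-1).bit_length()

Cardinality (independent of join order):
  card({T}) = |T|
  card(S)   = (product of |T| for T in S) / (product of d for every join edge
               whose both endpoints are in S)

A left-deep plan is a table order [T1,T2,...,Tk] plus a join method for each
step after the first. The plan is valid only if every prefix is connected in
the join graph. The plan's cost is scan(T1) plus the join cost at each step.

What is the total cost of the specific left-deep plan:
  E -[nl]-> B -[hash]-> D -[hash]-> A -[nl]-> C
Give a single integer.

1289800

step 1: scan E: cost=40, card=40
step 2: join B via nl
    card(P join B) = 40*80/(5) = 640
    cost = 40 + 40*80 = 3240
step 3: join D via hash
    card(P join D) = 640*20/(40) = 320
    cost = 3240 + 2*20*5 + 640 = 4080
step 4: join A via hash
    card(P join A) = 320*300/(30) = 3200
    cost = 4080 + 2*300*9 + 320 = 9800
step 5: join C via nl
    card(P join C) = 3200*400/(400) = 3200
    cost = 9800 + 3200*400 = 1289800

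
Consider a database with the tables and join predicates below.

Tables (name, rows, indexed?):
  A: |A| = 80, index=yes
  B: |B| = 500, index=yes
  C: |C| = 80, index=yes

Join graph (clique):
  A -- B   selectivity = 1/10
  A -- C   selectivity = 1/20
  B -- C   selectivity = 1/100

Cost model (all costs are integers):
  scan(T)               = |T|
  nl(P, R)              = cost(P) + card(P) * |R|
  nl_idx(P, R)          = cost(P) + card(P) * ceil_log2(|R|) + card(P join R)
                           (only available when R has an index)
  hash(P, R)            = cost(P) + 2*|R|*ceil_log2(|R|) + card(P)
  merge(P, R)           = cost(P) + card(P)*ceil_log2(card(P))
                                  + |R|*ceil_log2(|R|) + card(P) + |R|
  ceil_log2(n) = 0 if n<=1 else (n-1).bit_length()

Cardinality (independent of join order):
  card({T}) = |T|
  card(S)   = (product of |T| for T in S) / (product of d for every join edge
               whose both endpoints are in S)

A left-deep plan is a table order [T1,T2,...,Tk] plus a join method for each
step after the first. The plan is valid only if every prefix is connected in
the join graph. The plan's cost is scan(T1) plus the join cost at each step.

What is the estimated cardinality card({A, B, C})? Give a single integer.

Tables in S: A(80), B(500), C(80)
Edges inside S: A-B(d=10), A-C(d=20), B-C(d=100)
numerator = 80 * 500 * 80 = 3200000
denominator = 10 * 20 * 100 = 20000
card(S) = 3200000 / 20000 = 160

160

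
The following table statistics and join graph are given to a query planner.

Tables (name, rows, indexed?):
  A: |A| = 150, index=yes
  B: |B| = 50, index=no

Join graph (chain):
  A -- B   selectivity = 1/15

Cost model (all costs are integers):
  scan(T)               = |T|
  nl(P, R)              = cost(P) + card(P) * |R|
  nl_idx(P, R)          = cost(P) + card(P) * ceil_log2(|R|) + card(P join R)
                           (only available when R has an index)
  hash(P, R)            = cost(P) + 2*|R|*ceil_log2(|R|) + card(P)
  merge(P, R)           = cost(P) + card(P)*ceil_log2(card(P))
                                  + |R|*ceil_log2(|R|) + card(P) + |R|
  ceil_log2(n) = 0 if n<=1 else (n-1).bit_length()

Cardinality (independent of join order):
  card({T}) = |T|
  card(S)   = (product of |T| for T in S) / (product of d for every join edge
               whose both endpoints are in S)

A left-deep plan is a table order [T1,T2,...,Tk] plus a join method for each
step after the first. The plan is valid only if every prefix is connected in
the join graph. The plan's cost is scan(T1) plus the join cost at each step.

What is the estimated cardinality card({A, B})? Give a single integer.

500

Tables in S: A(150), B(50)
Edges inside S: A-B(d=15)
numerator = 150 * 50 = 7500
denominator = 15 = 15
card(S) = 7500 / 15 = 500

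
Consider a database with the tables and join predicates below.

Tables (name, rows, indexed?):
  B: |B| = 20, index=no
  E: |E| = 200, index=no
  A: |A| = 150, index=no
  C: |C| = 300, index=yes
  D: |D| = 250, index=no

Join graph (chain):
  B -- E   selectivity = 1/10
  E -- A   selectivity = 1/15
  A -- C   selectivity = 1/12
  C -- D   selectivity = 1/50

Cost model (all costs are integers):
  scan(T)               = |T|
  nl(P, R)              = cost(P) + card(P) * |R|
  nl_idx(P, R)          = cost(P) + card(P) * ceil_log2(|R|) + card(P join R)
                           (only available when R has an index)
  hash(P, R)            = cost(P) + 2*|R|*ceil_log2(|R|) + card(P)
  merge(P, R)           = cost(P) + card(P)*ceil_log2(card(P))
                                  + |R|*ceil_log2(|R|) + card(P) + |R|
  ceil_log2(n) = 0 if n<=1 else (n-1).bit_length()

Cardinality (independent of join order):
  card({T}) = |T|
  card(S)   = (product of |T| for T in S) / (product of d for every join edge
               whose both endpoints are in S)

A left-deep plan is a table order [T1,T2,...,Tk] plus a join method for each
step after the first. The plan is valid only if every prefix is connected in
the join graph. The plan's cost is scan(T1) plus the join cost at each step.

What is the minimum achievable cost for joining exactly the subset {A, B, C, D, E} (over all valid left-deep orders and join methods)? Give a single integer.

Selinger DP over subsets of {A,B,C,D,E}:
  {B}: scan cost=20, card=20
  {E}: scan cost=200, card=200
  {A}: scan cost=150, card=150
  {C}: scan cost=300, card=300
  {D}: scan cost=250, card=250
  {BE}: card=400; try (B,hash)→600, (E,merge)→1940, (B,merge)→2120, (E,hash)→3240, (E,nl)→4020, (B,nl)→4200; best=600 via (B,hash)
  {AE}: card=2000; try (A,hash)→2800, (E,merge)→3300, (A,merge)→3350, (E,hash)→3500, (E,nl)→30150, (A,nl)→30200; best=2800 via (A,hash)
  {AC}: card=3750; try (A,hash)→3000, (C,merge)→4500, (A,merge)→4650, (C,nl_idx)→5250, (C,hash)→5700, (C,nl)→45150 …(+1); best=3000 via (A,hash)
  {CD}: card=1500; try (C,nl_idx)→4000, (D,hash)→4600, (C,merge)→5500, (D,merge)→5550, (C,hash)→5900, (C,nl)→75250 …(+1); best=4000 via (C,nl_idx)
  {ABE}: card=4000; try (A,hash)→3400, (B,hash)→5000, (A,merge)→5950, (B,merge)→26920, (B,nl)→42800, (A,nl)→60600; best=3400 via (A,hash)
  {ACE}: card=50000; try (E,hash)→9950, (C,hash)→10200, (C,merge)→29800, (E,merge)→53550, (C,nl_idx)→70800, (C,nl)→602800 …(+1); best=9950 via (E,hash)
  {ACD}: card=18750; try (A,hash)→7900, (D,hash)→10750, (A,merge)→23350, (D,merge)→54000, (A,nl)→229000, (D,nl)→940500; best=7900 via (A,hash)
  {ABCE}: card=100000; try (C,hash)→12800, (C,merge)→58400, (B,hash)→60150, (C,nl_idx)→139400, (B,merge)→860070, (B,nl)→1009950 …(+1); best=12800 via (C,hash)
  {ACDE}: card=250000; try (E,hash)→29850, (D,hash)→63950, (E,merge)→309700, (D,merge)→862200, (E,nl)→3757900, (D,nl)→12509950; best=29850 via (E,hash)
  {ABCDE}: card=500000; try (D,hash)→116800, (B,hash)→280050, (D,merge)→1815050, (B,merge)→4779970, (B,nl)→5029850, (D,nl)→25012800; best=116800 via (D,hash)

116800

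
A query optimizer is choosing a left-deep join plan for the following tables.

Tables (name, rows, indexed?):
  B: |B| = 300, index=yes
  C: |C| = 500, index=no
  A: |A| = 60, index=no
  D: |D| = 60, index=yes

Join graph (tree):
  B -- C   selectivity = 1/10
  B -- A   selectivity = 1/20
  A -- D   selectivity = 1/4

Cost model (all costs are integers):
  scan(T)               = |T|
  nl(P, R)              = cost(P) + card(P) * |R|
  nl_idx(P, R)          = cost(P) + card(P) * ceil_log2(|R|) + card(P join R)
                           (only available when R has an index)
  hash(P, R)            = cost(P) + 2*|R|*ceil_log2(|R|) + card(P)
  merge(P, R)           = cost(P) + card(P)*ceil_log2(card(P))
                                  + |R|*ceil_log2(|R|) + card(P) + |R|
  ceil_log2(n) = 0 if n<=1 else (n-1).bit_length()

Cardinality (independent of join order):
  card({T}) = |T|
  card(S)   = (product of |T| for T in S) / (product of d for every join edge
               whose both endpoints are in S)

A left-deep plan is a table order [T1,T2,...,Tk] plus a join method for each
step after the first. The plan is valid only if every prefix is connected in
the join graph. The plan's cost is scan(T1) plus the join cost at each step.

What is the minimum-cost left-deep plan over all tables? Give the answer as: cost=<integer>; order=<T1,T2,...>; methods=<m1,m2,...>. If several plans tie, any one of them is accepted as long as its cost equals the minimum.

Selinger DP (subsets sized 1..n):
  {B}: scan cost=300, card=300
  {C}: scan cost=500, card=500
  {A}: scan cost=60, card=60
  {D}: scan cost=60, card=60
  {BC}: card=15000; try (B,hash)→6400, (C,merge)→8300, (B,merge)→8500, (C,hash)→9600, (B,nl_idx)→20000, (C,nl)→150300 …(+1); best=6400 via (B,hash)
  {AB}: card=900; try (A,hash)→1320, (B,nl_idx)→1500, (B,merge)→3480, (A,merge)→3720, (B,hash)→5520, (B,nl)→18060 …(+1); best=1320 via (A,hash)
  {AD}: card=900; try (D,hash)→840, (A,hash)→840, (D,merge)→900, (A,merge)→900, (D,nl_idx)→1320, (D,nl)→3660 …(+1); best=840 via (D,hash)
  {ABC}: card=45000; try (C,hash)→11220, (C,merge)→16220, (A,hash)→22120, (A,merge)→231820, (C,nl)→451320, (A,nl)→906400; best=11220 via (C,hash)
  {ABD}: card=13500; try (D,hash)→2940, (B,hash)→7140, (D,merge)→11640, (B,merge)→13740, (D,nl_idx)→20220, (B,nl_idx)→22440 …(+2); best=2940 via (D,hash)
  {ABCD}: card=675000; try (C,hash)→25440, (D,hash)→56940, (C,merge)→210440, (D,merge)→776640, (D,nl_idx)→956220, (D,nl)→2711220 …(+1); best=25440 via (C,hash)

cost=25440; order=B,A,D,C; methods=hash,hash,hash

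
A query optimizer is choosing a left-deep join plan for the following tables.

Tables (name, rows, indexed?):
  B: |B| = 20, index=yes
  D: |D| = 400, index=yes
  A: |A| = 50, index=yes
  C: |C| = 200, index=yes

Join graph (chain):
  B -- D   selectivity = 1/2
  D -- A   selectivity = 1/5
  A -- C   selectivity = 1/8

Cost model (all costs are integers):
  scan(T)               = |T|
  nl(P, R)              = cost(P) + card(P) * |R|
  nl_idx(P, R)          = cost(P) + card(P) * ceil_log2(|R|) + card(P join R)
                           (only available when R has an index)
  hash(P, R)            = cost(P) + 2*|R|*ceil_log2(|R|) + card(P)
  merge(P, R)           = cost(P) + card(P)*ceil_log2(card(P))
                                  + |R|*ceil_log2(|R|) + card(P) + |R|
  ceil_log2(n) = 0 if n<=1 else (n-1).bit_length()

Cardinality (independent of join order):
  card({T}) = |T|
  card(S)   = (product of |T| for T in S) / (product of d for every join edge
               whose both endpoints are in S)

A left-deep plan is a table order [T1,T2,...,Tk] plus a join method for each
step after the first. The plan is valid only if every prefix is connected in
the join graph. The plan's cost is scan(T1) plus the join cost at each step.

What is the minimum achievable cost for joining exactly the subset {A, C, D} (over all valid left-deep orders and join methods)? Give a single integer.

8600

Selinger DP over subsets of {A,C,D}:
  {D}: scan cost=400, card=400
  {A}: scan cost=50, card=50
  {C}: scan cost=200, card=200
  {AD}: card=4000; try (A,hash)→1400, (D,merge)→4400, (D,nl_idx)→4500, (A,merge)→4750, (A,nl_idx)→6800, (D,hash)→7300 …(+2); best=1400 via (A,hash)
  {AC}: card=1250; try (A,hash)→1000, (C,nl_idx)→1700, (C,merge)→2200, (A,merge)→2350, (A,nl_idx)→2650, (C,hash)→3300 …(+2); best=1000 via (A,hash)
  {ACD}: card=100000; try (C,hash)→8600, (D,hash)→9450, (D,merge)→20000, (C,merge)→55200, (D,nl_idx)→112250, (C,nl_idx)→133400 …(+2); best=8600 via (C,hash)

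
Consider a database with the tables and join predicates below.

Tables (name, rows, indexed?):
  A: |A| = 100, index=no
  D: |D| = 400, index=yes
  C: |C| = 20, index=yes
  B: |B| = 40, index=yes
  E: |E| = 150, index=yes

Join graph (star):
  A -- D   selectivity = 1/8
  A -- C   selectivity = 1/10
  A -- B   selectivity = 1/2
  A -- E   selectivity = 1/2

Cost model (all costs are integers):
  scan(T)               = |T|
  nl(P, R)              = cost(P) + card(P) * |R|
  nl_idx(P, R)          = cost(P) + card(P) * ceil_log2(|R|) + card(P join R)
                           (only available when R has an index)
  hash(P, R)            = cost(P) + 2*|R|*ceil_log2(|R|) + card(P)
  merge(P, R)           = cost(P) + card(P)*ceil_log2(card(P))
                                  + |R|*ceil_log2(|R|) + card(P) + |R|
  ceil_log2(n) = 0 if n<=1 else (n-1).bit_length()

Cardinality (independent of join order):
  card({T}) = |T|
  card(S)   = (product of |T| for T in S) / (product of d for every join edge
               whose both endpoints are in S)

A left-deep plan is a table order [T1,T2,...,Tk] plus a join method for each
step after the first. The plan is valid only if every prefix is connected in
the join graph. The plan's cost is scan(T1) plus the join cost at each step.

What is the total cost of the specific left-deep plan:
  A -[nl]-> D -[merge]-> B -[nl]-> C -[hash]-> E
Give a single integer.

2312780

step 1: scan A: cost=100, card=100
step 2: join D via nl
    card(P join D) = 100*400/(8) = 5000
    cost = 100 + 100*400 = 40100
step 3: join B via merge
    card(P join B) = 5000*40/(2) = 100000
    cost = 40100 + 5000*13 + 40*6 + 5000 + 40 = 110380
step 4: join C via nl
    card(P join C) = 100000*20/(10) = 200000
    cost = 110380 + 100000*20 = 2110380
step 5: join E via hash
    card(P join E) = 200000*150/(2) = 15000000
    cost = 2110380 + 2*150*8 + 200000 = 2312780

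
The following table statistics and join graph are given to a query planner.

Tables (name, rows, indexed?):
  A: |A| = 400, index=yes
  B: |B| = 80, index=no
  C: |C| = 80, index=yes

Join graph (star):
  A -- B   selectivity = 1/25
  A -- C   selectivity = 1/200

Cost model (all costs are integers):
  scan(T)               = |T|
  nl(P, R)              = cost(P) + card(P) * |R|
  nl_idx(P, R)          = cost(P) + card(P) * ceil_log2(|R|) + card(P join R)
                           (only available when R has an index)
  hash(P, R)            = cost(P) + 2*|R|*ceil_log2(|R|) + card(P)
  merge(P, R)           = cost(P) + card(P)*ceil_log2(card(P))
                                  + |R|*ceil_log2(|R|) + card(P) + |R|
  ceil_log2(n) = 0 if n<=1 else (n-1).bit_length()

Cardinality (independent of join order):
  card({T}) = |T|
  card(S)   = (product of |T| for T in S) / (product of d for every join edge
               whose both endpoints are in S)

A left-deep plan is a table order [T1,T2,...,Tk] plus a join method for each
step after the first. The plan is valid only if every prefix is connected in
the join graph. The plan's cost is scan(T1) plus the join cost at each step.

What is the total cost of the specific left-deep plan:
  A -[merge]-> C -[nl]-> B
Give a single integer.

17840

step 1: scan A: cost=400, card=400
step 2: join C via merge
    card(P join C) = 400*80/(200) = 160
    cost = 400 + 400*9 + 80*7 + 400 + 80 = 5040
step 3: join B via nl
    card(P join B) = 160*80/(25) = 512
    cost = 5040 + 160*80 = 17840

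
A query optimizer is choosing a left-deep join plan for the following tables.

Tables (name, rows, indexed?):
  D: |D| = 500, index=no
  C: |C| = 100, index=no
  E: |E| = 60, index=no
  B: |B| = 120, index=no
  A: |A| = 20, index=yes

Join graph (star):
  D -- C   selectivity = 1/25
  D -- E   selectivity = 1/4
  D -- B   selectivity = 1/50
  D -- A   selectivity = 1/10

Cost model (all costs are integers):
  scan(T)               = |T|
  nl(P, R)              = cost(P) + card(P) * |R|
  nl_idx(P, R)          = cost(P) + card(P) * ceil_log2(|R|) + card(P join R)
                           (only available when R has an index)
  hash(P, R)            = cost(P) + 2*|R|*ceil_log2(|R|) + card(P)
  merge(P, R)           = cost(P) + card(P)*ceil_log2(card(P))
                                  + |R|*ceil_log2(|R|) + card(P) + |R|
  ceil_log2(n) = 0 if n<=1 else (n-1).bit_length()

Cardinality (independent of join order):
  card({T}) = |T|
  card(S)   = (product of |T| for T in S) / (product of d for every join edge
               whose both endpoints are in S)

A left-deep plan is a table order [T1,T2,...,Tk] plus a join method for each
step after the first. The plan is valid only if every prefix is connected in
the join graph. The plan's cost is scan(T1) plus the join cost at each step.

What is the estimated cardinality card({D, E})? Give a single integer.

Tables in S: D(500), E(60)
Edges inside S: D-E(d=4)
numerator = 500 * 60 = 30000
denominator = 4 = 4
card(S) = 30000 / 4 = 7500

7500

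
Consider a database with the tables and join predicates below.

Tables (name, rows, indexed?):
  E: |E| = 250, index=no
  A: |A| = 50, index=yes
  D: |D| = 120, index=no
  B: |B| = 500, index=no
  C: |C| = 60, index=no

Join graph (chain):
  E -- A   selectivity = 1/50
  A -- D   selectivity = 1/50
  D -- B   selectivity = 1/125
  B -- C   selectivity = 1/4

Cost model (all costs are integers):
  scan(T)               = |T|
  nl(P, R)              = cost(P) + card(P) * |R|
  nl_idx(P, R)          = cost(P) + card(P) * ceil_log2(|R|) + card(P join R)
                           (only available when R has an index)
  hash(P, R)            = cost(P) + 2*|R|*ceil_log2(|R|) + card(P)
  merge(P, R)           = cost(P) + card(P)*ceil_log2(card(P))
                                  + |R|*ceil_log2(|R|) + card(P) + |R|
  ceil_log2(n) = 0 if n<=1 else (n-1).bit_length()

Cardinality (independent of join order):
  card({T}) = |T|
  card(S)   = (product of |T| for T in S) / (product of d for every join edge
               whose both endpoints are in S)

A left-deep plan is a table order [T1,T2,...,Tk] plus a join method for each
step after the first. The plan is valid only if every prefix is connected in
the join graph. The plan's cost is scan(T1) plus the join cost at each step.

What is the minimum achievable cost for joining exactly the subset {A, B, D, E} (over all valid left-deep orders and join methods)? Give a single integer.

8240

Selinger DP over subsets of {A,B,D,E}:
  {E}: scan cost=250, card=250
  {A}: scan cost=50, card=50
  {D}: scan cost=120, card=120
  {B}: scan cost=500, card=500
  {AE}: card=250; try (A,hash)→1100, (A,nl_idx)→2000, (E,merge)→2650, (A,merge)→2850, (E,hash)→4100, (E,nl)→12550 …(+1); best=1100 via (A,hash)
  {AD}: card=120; try (A,hash)→840, (A,nl_idx)→960, (D,merge)→1360, (A,merge)→1430, (D,hash)→1780, (D,nl)→6050 …(+1); best=840 via (A,hash)
  {BD}: card=480; try (D,hash)→2680, (B,merge)→6080, (D,merge)→6460, (B,hash)→9240, (B,nl)→60120, (D,nl)→60500; best=2680 via (D,hash)
  {ADE}: card=600; try (D,hash)→3030, (E,merge)→4050, (D,merge)→4310, (E,hash)→4960, (E,nl)→30840, (D,nl)→31100; best=3030 via (D,hash)
  {ABD}: card=480; try (A,hash)→3760, (A,nl_idx)→6040, (B,merge)→6800, (A,merge)→7830, (B,hash)→9960, (A,nl)→26680 …(+1); best=3760 via (A,hash)
  {ABDE}: card=2400; try (E,hash)→8240, (E,merge)→10810, (B,hash)→12630, (B,merge)→14630, (E,nl)→123760, (B,nl)→303030; best=8240 via (E,hash)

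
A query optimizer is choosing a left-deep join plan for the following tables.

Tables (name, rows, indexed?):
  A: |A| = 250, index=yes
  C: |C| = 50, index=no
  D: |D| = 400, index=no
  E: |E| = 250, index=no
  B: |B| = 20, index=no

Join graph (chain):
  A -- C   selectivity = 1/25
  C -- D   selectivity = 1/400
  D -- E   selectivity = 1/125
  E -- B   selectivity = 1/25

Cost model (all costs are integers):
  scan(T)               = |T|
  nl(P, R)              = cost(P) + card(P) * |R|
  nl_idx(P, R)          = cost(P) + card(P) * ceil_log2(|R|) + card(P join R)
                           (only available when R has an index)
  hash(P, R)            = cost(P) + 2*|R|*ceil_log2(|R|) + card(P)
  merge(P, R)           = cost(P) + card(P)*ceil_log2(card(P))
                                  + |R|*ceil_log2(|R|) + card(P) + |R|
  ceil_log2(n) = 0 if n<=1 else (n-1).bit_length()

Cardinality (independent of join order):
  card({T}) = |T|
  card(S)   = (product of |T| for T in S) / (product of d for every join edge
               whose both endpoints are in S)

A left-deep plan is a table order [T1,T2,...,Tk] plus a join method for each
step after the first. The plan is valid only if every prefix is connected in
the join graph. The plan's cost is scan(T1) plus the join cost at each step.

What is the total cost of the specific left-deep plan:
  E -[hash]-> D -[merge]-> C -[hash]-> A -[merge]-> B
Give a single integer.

32070

step 1: scan E: cost=250, card=250
step 2: join D via hash
    card(P join D) = 250*400/(125) = 800
    cost = 250 + 2*400*9 + 250 = 7700
step 3: join C via merge
    card(P join C) = 800*50/(400) = 100
    cost = 7700 + 800*10 + 50*6 + 800 + 50 = 16850
step 4: join A via hash
    card(P join A) = 100*250/(25) = 1000
    cost = 16850 + 2*250*8 + 100 = 20950
step 5: join B via merge
    card(P join B) = 1000*20/(25) = 800
    cost = 20950 + 1000*10 + 20*5 + 1000 + 20 = 32070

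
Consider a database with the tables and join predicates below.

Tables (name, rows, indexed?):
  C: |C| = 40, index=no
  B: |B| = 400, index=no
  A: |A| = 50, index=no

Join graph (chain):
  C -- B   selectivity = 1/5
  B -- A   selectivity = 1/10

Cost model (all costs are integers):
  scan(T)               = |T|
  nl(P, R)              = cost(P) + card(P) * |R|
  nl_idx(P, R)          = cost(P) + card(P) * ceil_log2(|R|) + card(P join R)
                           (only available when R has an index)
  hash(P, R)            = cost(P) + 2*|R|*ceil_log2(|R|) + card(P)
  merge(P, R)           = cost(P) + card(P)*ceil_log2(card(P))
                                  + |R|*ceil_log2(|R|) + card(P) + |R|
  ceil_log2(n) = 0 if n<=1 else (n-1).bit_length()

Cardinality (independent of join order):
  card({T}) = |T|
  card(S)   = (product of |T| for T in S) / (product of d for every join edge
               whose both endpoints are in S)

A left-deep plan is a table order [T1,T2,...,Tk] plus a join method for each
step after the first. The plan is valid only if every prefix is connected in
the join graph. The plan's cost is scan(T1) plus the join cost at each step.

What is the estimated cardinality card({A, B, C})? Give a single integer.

Tables in S: A(50), B(400), C(40)
Edges inside S: C-B(d=5), B-A(d=10)
numerator = 50 * 400 * 40 = 800000
denominator = 5 * 10 = 50
card(S) = 800000 / 50 = 16000

16000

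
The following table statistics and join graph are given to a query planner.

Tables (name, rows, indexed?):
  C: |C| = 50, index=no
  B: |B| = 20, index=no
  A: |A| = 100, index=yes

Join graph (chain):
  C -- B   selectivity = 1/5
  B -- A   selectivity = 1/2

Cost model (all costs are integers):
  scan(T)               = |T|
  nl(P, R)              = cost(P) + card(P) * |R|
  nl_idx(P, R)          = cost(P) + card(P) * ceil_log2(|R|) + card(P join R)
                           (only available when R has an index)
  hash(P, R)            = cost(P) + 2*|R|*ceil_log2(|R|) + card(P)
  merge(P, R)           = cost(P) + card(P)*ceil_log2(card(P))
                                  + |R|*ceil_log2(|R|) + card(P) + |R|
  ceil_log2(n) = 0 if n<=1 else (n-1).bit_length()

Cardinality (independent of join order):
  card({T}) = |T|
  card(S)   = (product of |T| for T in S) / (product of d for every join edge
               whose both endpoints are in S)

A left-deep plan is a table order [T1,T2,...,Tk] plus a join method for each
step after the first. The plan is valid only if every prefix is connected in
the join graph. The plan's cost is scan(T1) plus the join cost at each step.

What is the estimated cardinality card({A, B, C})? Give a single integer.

10000

Tables in S: A(100), B(20), C(50)
Edges inside S: C-B(d=5), B-A(d=2)
numerator = 100 * 20 * 50 = 100000
denominator = 5 * 2 = 10
card(S) = 100000 / 10 = 10000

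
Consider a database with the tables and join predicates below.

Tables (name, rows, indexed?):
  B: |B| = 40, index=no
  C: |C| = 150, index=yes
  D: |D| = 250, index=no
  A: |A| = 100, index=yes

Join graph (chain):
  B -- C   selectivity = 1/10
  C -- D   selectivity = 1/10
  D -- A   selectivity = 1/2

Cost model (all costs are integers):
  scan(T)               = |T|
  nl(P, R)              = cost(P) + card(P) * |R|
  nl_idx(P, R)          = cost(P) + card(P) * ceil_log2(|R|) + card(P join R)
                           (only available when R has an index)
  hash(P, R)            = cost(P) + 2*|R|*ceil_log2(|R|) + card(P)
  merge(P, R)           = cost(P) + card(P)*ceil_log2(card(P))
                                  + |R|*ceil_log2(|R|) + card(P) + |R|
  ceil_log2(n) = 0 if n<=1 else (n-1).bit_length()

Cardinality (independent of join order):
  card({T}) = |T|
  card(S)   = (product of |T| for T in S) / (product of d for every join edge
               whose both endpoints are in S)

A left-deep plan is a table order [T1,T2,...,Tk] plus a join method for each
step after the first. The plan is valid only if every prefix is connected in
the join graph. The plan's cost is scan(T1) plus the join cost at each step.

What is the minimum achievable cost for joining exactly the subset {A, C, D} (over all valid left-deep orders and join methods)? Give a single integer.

8050

Selinger DP over subsets of {A,C,D}:
  {C}: scan cost=150, card=150
  {D}: scan cost=250, card=250
  {A}: scan cost=100, card=100
  {CD}: card=3750; try (C,hash)→2900, (D,merge)→3750, (C,merge)→3850, (D,hash)→4300, (C,nl_idx)→6000, (D,nl)→37650 …(+1); best=2900 via (C,hash)
  {AD}: card=12500; try (A,hash)→1900, (D,merge)→3150, (A,merge)→3300, (D,hash)→4200, (A,nl_idx)→14500, (D,nl)→25100 …(+1); best=1900 via (A,hash)
  {ACD}: card=187500; try (A,hash)→8050, (C,hash)→16800, (A,merge)→52450, (C,merge)→190750, (A,nl_idx)→216650, (C,nl_idx)→289400 …(+2); best=8050 via (A,hash)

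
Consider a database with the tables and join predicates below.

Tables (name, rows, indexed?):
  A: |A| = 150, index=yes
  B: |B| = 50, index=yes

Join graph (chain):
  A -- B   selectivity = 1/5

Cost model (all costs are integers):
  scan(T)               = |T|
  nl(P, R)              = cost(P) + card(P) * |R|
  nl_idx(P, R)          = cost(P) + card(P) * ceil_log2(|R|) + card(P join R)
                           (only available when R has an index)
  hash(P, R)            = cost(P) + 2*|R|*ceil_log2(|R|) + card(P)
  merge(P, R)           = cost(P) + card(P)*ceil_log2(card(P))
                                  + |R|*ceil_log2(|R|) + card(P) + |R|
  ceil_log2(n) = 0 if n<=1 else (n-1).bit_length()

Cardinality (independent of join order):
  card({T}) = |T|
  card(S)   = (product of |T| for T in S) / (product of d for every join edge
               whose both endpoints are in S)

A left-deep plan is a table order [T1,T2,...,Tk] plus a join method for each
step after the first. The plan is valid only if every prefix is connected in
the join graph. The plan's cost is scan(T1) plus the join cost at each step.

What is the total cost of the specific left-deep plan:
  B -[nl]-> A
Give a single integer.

step 1: scan B: cost=50, card=50
step 2: join A via nl
    card(P join A) = 50*150/(5) = 1500
    cost = 50 + 50*150 = 7550

7550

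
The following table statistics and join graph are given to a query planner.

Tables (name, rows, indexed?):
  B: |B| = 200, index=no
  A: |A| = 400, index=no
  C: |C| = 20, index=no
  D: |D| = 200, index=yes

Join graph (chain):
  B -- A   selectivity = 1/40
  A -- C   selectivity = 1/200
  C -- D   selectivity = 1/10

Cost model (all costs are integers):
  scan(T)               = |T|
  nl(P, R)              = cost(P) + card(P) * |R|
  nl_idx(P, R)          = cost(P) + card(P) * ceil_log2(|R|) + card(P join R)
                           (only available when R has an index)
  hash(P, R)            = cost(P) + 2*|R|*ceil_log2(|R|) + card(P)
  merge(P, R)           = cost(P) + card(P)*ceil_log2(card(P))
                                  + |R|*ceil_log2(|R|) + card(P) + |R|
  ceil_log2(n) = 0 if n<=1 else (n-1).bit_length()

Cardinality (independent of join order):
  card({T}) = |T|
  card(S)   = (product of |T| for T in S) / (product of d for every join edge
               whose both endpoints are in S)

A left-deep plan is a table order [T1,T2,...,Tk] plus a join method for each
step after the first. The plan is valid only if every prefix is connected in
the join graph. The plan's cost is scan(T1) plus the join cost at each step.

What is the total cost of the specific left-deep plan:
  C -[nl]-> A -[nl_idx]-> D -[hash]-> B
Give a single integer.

step 1: scan C: cost=20, card=20
step 2: join A via nl
    card(P join A) = 20*400/(200) = 40
    cost = 20 + 20*400 = 8020
step 3: join D via nl_idx
    card(P join D) = 40*200/(10) = 800
    cost = 8020 + 40*8 + 800 = 9140
step 4: join B via hash
    card(P join B) = 800*200/(40) = 4000
    cost = 9140 + 2*200*8 + 800 = 13140

13140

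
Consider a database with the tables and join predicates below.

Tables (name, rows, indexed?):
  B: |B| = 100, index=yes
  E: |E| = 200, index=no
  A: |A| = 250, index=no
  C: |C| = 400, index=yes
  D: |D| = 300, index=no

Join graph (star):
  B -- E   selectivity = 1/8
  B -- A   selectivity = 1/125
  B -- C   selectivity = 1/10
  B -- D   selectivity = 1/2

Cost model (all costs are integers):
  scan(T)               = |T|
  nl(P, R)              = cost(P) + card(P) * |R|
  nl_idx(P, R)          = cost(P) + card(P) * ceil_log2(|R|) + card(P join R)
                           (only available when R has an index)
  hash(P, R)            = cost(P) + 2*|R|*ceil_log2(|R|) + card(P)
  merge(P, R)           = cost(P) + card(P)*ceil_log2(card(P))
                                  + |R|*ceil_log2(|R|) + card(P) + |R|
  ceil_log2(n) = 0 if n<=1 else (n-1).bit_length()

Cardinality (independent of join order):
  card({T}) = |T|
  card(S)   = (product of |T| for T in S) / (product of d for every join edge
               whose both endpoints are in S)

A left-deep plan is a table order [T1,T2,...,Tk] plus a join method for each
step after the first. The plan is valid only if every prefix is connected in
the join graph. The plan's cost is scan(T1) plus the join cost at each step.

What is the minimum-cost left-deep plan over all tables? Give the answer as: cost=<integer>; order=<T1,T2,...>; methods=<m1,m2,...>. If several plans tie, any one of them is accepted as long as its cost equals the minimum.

Selinger DP (subsets sized 1..n):
  {B}: scan cost=100, card=100
  {E}: scan cost=200, card=200
  {A}: scan cost=250, card=250
  {C}: scan cost=400, card=400
  {D}: scan cost=300, card=300
  {BE}: card=2500; try (B,hash)→1800, (E,merge)→2700, (B,merge)→2800, (E,hash)→3400, (B,nl_idx)→4100, (E,nl)→20100 …(+1); best=1800 via (B,hash)
  {AB}: card=200; try (B,hash)→1900, (B,nl_idx)→2200, (A,merge)→3150, (B,merge)→3300, (A,hash)→4200, (A,nl)→25100 …(+1); best=1900 via (B,hash)
  {BC}: card=4000; try (B,hash)→2200, (C,merge)→4900, (C,nl_idx)→5000, (B,merge)→5200, (B,nl_idx)→7200, (C,hash)→7400 …(+2); best=2200 via (B,hash)
  {BD}: card=15000; try (B,hash)→2000, (D,merge)→3900, (B,merge)→4100, (D,hash)→5600, (B,nl_idx)→17400, (D,nl)→30100 …(+1); best=2000 via (B,hash)
  {ABE}: card=5000; try (E,hash)→5300, (E,merge)→5500, (A,hash)→8300, (A,merge)→36550, (E,nl)→41900, (A,nl)→626800; best=5300 via (E,hash)
  {BCE}: card=100000; try (E,hash)→9400, (C,hash)→11500, (C,merge)→38300, (E,merge)→56000, (C,nl_idx)→124300, (E,nl)→802200 …(+1); best=9400 via (E,hash)
  {BDE}: card=375000; try (D,hash)→9700, (E,hash)→20200, (D,merge)→37300, (E,merge)→228800, (D,nl)→751800, (E,nl)→3002000; best=9700 via (D,hash)
  {ABC}: card=8000; try (C,merge)→7700, (C,hash)→9300, (A,hash)→10200, (C,nl_idx)→11700, (A,merge)→56450, (C,nl)→81900 …(+1); best=7700 via (C,merge)
  {ABD}: card=30000; try (D,merge)→6700, (D,hash)→7500, (A,hash)→21000, (D,nl)→61900, (A,merge)→229250, (A,nl)→3752000; best=6700 via (D,merge)
  {BCD}: card=600000; try (D,hash)→11600, (C,hash)→24200, (D,merge)→57200, (C,merge)→231000, (C,nl_idx)→737000, (D,nl)→1202200 …(+1); best=11600 via (D,hash)
  {ABCE}: card=200000; try (C,hash)→17500, (E,hash)→18900, (C,merge)→79300, (A,hash)→113400, (E,merge)→121500, (C,nl_idx)→250300 …(+4); best=17500 via (C,hash)
  {ABDE}: card=750000; try (D,hash)→15700, (E,hash)→39900, (D,merge)→78300, (A,hash)→388700, (E,merge)→488500, (D,nl)→1505300 …(+3); best=15700 via (D,hash)
  {BCDE}: card=15000000; try (D,hash)→114800, (C,hash)→391900, (E,hash)→614800, (D,merge)→1812400, (C,merge)→7513700, (E,merge)→12613400 …(+4); best=114800 via (D,hash)
  {ABCD}: card=1200000; try (D,hash)→21100, (C,hash)→43900, (D,merge)→122700, (C,merge)→490700, (A,hash)→615600, (C,nl_idx)→1476700 …(+4); best=21100 via (D,hash)
  {ABCDE}: card=30000000; try (D,hash)→222900, (C,hash)→772900, (E,hash)→1224300, (D,merge)→3820500, (A,hash)→15118800, (C,merge)→15769700 …(+7); best=222900 via (D,hash)

cost=222900; order=A,B,E,C,D; methods=hash,hash,hash,hash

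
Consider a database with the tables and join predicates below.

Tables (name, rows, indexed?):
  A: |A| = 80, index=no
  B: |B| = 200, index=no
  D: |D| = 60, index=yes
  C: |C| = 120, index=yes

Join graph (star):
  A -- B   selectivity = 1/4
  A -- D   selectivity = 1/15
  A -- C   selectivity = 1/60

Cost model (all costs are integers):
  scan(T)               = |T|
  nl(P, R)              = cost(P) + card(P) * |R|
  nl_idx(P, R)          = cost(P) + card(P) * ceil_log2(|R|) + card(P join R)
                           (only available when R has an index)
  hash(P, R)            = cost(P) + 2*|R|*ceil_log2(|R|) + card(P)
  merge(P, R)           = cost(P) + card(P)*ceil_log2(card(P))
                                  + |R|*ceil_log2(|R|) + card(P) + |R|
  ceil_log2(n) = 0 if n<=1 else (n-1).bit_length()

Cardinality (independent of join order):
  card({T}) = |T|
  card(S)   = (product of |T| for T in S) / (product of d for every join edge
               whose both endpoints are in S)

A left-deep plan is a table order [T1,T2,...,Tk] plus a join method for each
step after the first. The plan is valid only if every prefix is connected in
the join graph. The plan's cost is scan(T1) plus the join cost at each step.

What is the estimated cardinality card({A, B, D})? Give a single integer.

16000

Tables in S: A(80), B(200), D(60)
Edges inside S: A-B(d=4), A-D(d=15)
numerator = 80 * 200 * 60 = 960000
denominator = 4 * 15 = 60
card(S) = 960000 / 60 = 16000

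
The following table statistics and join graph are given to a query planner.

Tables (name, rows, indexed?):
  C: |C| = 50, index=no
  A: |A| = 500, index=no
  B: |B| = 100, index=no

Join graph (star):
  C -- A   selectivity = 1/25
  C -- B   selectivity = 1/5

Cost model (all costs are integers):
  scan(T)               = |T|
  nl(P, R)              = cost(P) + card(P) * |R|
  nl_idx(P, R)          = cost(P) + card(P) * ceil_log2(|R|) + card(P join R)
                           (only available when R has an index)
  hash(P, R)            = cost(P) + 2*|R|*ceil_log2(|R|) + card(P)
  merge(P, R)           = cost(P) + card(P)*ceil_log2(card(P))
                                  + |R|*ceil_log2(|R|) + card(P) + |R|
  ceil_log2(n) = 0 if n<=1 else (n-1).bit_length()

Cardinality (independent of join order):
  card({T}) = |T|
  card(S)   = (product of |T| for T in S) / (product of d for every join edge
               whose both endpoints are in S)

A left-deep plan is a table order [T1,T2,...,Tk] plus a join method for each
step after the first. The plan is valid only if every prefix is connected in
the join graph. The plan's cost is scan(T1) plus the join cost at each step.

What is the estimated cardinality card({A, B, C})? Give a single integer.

20000

Tables in S: A(500), B(100), C(50)
Edges inside S: C-A(d=25), C-B(d=5)
numerator = 500 * 100 * 50 = 2500000
denominator = 25 * 5 = 125
card(S) = 2500000 / 125 = 20000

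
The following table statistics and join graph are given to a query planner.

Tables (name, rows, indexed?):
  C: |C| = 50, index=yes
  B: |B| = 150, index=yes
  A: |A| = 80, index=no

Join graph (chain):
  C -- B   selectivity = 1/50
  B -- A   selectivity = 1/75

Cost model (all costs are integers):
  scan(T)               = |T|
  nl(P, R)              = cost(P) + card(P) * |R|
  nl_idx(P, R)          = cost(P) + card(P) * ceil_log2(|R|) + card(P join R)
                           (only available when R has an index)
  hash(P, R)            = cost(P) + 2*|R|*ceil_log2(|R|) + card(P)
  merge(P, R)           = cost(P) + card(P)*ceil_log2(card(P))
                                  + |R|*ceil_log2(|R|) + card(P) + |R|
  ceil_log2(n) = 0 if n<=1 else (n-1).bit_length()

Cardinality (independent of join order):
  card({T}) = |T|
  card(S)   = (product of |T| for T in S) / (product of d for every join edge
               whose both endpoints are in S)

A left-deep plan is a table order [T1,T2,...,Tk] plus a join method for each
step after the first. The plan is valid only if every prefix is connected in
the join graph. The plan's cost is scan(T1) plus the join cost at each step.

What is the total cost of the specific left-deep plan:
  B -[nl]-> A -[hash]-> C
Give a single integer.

12910

step 1: scan B: cost=150, card=150
step 2: join A via nl
    card(P join A) = 150*80/(75) = 160
    cost = 150 + 150*80 = 12150
step 3: join C via hash
    card(P join C) = 160*50/(50) = 160
    cost = 12150 + 2*50*6 + 160 = 12910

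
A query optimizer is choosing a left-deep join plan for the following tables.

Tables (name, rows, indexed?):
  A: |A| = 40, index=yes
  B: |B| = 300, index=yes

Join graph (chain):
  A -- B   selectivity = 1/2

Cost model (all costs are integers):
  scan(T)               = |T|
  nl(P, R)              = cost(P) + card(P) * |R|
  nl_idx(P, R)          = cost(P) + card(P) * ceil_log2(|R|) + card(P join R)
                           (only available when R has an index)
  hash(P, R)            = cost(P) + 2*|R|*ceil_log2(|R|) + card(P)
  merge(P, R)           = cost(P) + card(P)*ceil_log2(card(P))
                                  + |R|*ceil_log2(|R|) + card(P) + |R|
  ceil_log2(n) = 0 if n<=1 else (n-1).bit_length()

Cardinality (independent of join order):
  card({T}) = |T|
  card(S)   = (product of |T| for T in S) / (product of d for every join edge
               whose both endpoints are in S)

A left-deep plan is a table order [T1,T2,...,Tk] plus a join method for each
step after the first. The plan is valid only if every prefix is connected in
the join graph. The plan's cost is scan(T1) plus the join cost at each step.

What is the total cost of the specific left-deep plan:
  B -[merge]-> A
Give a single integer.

step 1: scan B: cost=300, card=300
step 2: join A via merge
    card(P join A) = 300*40/(2) = 6000
    cost = 300 + 300*9 + 40*6 + 300 + 40 = 3580

3580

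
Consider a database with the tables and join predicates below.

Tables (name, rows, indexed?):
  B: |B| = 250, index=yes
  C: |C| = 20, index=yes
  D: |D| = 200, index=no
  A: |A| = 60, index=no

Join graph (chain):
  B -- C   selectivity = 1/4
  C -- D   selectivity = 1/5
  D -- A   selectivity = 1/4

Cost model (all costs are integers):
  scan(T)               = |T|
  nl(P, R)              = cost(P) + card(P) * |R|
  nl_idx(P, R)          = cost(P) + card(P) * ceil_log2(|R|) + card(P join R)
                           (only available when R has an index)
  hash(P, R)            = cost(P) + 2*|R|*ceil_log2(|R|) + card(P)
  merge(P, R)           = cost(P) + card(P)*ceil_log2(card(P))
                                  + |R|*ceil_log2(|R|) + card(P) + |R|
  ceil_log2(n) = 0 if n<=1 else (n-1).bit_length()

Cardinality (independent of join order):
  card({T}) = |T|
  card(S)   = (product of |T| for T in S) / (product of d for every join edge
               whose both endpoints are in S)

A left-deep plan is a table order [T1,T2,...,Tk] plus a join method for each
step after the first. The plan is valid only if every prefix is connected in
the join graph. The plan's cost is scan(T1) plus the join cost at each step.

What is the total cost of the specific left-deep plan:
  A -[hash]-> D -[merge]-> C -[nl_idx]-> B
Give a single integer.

888440

step 1: scan A: cost=60, card=60
step 2: join D via hash
    card(P join D) = 60*200/(4) = 3000
    cost = 60 + 2*200*8 + 60 = 3320
step 3: join C via merge
    card(P join C) = 3000*20/(5) = 12000
    cost = 3320 + 3000*12 + 20*5 + 3000 + 20 = 42440
step 4: join B via nl_idx
    card(P join B) = 12000*250/(4) = 750000
    cost = 42440 + 12000*8 + 750000 = 888440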